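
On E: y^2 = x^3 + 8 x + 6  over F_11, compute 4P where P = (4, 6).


k = 4 = 100_2 (binary, LSB first: 001)
Double-and-add from P = (4, 6):
  bit 0 = 0: acc unchanged = O
  bit 1 = 0: acc unchanged = O
  bit 2 = 1: acc = O + (4, 6) = (4, 6)

4P = (4, 6)


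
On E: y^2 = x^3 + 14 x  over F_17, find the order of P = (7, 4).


Compute successive multiples of P until we hit O:
  1P = (7, 4)
  2P = (4, 16)
  3P = (5, 5)
  4P = (1, 10)
  5P = (10, 16)
  6P = (16, 11)
  7P = (3, 1)
  8P = (15, 7)
  ... (continuing to 26P)
  26P = O

ord(P) = 26


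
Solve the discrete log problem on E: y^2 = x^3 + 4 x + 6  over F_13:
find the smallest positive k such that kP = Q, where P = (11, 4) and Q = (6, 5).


Enumerate multiples of P until we hit Q = (6, 5):
  1P = (11, 4)
  2P = (8, 2)
  3P = (6, 8)
  4P = (6, 5)
Match found at i = 4.

k = 4


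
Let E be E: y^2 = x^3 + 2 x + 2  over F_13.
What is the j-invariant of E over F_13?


Delta = -16(4 a^3 + 27 b^2) mod 13 = 9
-1728 * (4 a)^3 = -1728 * (4*2)^3 mod 13 = 5
j = 5 * 9^(-1) mod 13 = 2

j = 2 (mod 13)


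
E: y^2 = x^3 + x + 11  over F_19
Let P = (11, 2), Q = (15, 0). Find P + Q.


P != Q, so use the chord formula.
s = (y2 - y1) / (x2 - x1) = (17) / (4) mod 19 = 9
x3 = s^2 - x1 - x2 mod 19 = 9^2 - 11 - 15 = 17
y3 = s (x1 - x3) - y1 mod 19 = 9 * (11 - 17) - 2 = 1

P + Q = (17, 1)


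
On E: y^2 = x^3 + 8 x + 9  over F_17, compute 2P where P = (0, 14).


Doubling: s = (3 x1^2 + a) / (2 y1)
s = (3*0^2 + 8) / (2*14) mod 17 = 10
x3 = s^2 - 2 x1 mod 17 = 10^2 - 2*0 = 15
y3 = s (x1 - x3) - y1 mod 17 = 10 * (0 - 15) - 14 = 6

2P = (15, 6)


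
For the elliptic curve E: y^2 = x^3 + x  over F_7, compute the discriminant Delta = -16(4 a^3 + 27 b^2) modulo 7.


4 a^3 + 27 b^2 = 4*1^3 + 27*0^2 = 4 + 0 = 4
Delta = -16 * (4) = -64
Delta mod 7 = 6

Delta = 6 (mod 7)


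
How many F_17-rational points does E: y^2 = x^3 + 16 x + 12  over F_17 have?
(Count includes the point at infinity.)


For each x in F_17, count y with y^2 = x^3 + 16 x + 12 mod 17:
  x = 2: RHS = 1, y in [1, 16]  -> 2 point(s)
  x = 3: RHS = 2, y in [6, 11]  -> 2 point(s)
  x = 4: RHS = 4, y in [2, 15]  -> 2 point(s)
  x = 5: RHS = 13, y in [8, 9]  -> 2 point(s)
  x = 6: RHS = 1, y in [1, 16]  -> 2 point(s)
  x = 7: RHS = 8, y in [5, 12]  -> 2 point(s)
  x = 9: RHS = 1, y in [1, 16]  -> 2 point(s)
  x = 10: RHS = 16, y in [4, 13]  -> 2 point(s)
Affine points: 16. Add the point at infinity: total = 17.

#E(F_17) = 17


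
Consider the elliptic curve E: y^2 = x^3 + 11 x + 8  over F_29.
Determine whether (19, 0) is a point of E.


Check whether y^2 = x^3 + 11 x + 8 (mod 29) for (x, y) = (19, 0).
LHS: y^2 = 0^2 mod 29 = 0
RHS: x^3 + 11 x + 8 = 19^3 + 11*19 + 8 mod 29 = 0
LHS = RHS

Yes, on the curve


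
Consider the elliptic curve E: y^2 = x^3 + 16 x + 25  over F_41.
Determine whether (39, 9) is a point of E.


Check whether y^2 = x^3 + 16 x + 25 (mod 41) for (x, y) = (39, 9).
LHS: y^2 = 9^2 mod 41 = 40
RHS: x^3 + 16 x + 25 = 39^3 + 16*39 + 25 mod 41 = 26
LHS != RHS

No, not on the curve


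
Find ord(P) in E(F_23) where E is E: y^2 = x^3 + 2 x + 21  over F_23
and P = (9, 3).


Compute successive multiples of P until we hit O:
  1P = (9, 3)
  2P = (17, 0)
  3P = (9, 20)
  4P = O

ord(P) = 4


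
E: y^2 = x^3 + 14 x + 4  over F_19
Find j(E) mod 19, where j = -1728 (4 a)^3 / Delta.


Delta = -16(4 a^3 + 27 b^2) mod 19 = 5
-1728 * (4 a)^3 = -1728 * (4*14)^3 mod 19 = 18
j = 18 * 5^(-1) mod 19 = 15

j = 15 (mod 19)


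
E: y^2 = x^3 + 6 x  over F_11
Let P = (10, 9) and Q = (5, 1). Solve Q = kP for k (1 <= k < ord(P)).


Enumerate multiples of P until we hit Q = (5, 1):
  1P = (10, 9)
  2P = (5, 10)
  3P = (0, 0)
  4P = (5, 1)
Match found at i = 4.

k = 4


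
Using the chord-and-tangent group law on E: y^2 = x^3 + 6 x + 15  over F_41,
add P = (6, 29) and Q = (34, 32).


P != Q, so use the chord formula.
s = (y2 - y1) / (x2 - x1) = (3) / (28) mod 41 = 25
x3 = s^2 - x1 - x2 mod 41 = 25^2 - 6 - 34 = 11
y3 = s (x1 - x3) - y1 mod 41 = 25 * (6 - 11) - 29 = 10

P + Q = (11, 10)


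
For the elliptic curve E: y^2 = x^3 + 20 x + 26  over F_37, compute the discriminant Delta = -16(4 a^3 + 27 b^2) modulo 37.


4 a^3 + 27 b^2 = 4*20^3 + 27*26^2 = 32000 + 18252 = 50252
Delta = -16 * (50252) = -804032
Delta mod 37 = 15

Delta = 15 (mod 37)


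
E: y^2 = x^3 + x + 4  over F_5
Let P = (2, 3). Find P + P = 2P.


Doubling: s = (3 x1^2 + a) / (2 y1)
s = (3*2^2 + 1) / (2*3) mod 5 = 3
x3 = s^2 - 2 x1 mod 5 = 3^2 - 2*2 = 0
y3 = s (x1 - x3) - y1 mod 5 = 3 * (2 - 0) - 3 = 3

2P = (0, 3)


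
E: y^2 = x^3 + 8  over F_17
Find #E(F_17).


For each x in F_17, count y with y^2 = x^3 + 0 x + 8 mod 17:
  x = 0: RHS = 8, y in [5, 12]  -> 2 point(s)
  x = 1: RHS = 9, y in [3, 14]  -> 2 point(s)
  x = 2: RHS = 16, y in [4, 13]  -> 2 point(s)
  x = 3: RHS = 1, y in [1, 16]  -> 2 point(s)
  x = 4: RHS = 4, y in [2, 15]  -> 2 point(s)
  x = 11: RHS = 13, y in [8, 9]  -> 2 point(s)
  x = 12: RHS = 2, y in [6, 11]  -> 2 point(s)
  x = 14: RHS = 15, y in [7, 10]  -> 2 point(s)
  x = 15: RHS = 0, y in [0]  -> 1 point(s)
Affine points: 17. Add the point at infinity: total = 18.

#E(F_17) = 18


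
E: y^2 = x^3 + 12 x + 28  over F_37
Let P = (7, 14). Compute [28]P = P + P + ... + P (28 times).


k = 28 = 11100_2 (binary, LSB first: 00111)
Double-and-add from P = (7, 14):
  bit 0 = 0: acc unchanged = O
  bit 1 = 0: acc unchanged = O
  bit 2 = 1: acc = O + (5, 18) = (5, 18)
  bit 3 = 1: acc = (5, 18) + (11, 23) = (33, 8)
  bit 4 = 1: acc = (33, 8) + (8, 28) = (7, 23)

28P = (7, 23)


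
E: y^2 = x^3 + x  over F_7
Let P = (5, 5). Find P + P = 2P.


Doubling: s = (3 x1^2 + a) / (2 y1)
s = (3*5^2 + 1) / (2*5) mod 7 = 2
x3 = s^2 - 2 x1 mod 7 = 2^2 - 2*5 = 1
y3 = s (x1 - x3) - y1 mod 7 = 2 * (5 - 1) - 5 = 3

2P = (1, 3)


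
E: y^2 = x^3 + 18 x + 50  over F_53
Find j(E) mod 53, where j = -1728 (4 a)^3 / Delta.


Delta = -16(4 a^3 + 27 b^2) mod 53 = 12
-1728 * (4 a)^3 = -1728 * (4*18)^3 mod 53 = 38
j = 38 * 12^(-1) mod 53 = 12

j = 12 (mod 53)


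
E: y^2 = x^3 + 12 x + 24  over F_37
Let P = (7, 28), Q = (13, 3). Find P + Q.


P != Q, so use the chord formula.
s = (y2 - y1) / (x2 - x1) = (12) / (6) mod 37 = 2
x3 = s^2 - x1 - x2 mod 37 = 2^2 - 7 - 13 = 21
y3 = s (x1 - x3) - y1 mod 37 = 2 * (7 - 21) - 28 = 18

P + Q = (21, 18)


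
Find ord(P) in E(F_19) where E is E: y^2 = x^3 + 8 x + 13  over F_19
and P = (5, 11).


Compute successive multiples of P until we hit O:
  1P = (5, 11)
  2P = (6, 12)
  3P = (9, 4)
  4P = (14, 0)
  5P = (9, 15)
  6P = (6, 7)
  7P = (5, 8)
  8P = O

ord(P) = 8


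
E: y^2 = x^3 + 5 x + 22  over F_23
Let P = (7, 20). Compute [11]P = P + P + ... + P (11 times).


k = 11 = 1011_2 (binary, LSB first: 1101)
Double-and-add from P = (7, 20):
  bit 0 = 1: acc = O + (7, 20) = (7, 20)
  bit 1 = 1: acc = (7, 20) + (17, 11) = (12, 19)
  bit 2 = 0: acc unchanged = (12, 19)
  bit 3 = 1: acc = (12, 19) + (20, 7) = (22, 19)

11P = (22, 19)


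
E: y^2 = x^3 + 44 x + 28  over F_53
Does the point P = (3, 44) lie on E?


Check whether y^2 = x^3 + 44 x + 28 (mod 53) for (x, y) = (3, 44).
LHS: y^2 = 44^2 mod 53 = 28
RHS: x^3 + 44 x + 28 = 3^3 + 44*3 + 28 mod 53 = 28
LHS = RHS

Yes, on the curve


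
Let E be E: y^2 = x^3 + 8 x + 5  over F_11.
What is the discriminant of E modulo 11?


4 a^3 + 27 b^2 = 4*8^3 + 27*5^2 = 2048 + 675 = 2723
Delta = -16 * (2723) = -43568
Delta mod 11 = 3

Delta = 3 (mod 11)


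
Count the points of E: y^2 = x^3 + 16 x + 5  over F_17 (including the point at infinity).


For each x in F_17, count y with y^2 = x^3 + 16 x + 5 mod 17:
  x = 7: RHS = 1, y in [1, 16]  -> 2 point(s)
  x = 8: RHS = 16, y in [4, 13]  -> 2 point(s)
  x = 10: RHS = 9, y in [3, 14]  -> 2 point(s)
  x = 11: RHS = 16, y in [4, 13]  -> 2 point(s)
  x = 12: RHS = 4, y in [2, 15]  -> 2 point(s)
  x = 13: RHS = 13, y in [8, 9]  -> 2 point(s)
  x = 14: RHS = 15, y in [7, 10]  -> 2 point(s)
  x = 15: RHS = 16, y in [4, 13]  -> 2 point(s)
Affine points: 16. Add the point at infinity: total = 17.

#E(F_17) = 17


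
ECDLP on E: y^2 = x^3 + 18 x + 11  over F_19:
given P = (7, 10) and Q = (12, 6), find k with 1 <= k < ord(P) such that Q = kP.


Enumerate multiples of P until we hit Q = (12, 6):
  1P = (7, 10)
  2P = (3, 4)
  3P = (16, 5)
  4P = (1, 12)
  5P = (9, 16)
  6P = (12, 13)
  7P = (11, 18)
  8P = (5, 13)
  9P = (14, 10)
  10P = (17, 9)
  11P = (18, 12)
  12P = (0, 12)
  13P = (2, 13)
  14P = (2, 6)
  15P = (0, 7)
  16P = (18, 7)
  17P = (17, 10)
  18P = (14, 9)
  19P = (5, 6)
  20P = (11, 1)
  21P = (12, 6)
Match found at i = 21.

k = 21


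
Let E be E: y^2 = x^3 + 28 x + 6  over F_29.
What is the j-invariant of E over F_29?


Delta = -16(4 a^3 + 27 b^2) mod 29 = 27
-1728 * (4 a)^3 = -1728 * (4*28)^3 mod 29 = 15
j = 15 * 27^(-1) mod 29 = 7

j = 7 (mod 29)


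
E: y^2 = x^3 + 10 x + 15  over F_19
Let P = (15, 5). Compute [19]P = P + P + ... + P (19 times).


k = 19 = 10011_2 (binary, LSB first: 11001)
Double-and-add from P = (15, 5):
  bit 0 = 1: acc = O + (15, 5) = (15, 5)
  bit 1 = 1: acc = (15, 5) + (12, 1) = (17, 5)
  bit 2 = 0: acc unchanged = (17, 5)
  bit 3 = 0: acc unchanged = (17, 5)
  bit 4 = 1: acc = (17, 5) + (14, 7) = (18, 2)

19P = (18, 2)


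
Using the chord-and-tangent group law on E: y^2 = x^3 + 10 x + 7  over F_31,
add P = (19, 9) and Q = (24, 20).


P != Q, so use the chord formula.
s = (y2 - y1) / (x2 - x1) = (11) / (5) mod 31 = 27
x3 = s^2 - x1 - x2 mod 31 = 27^2 - 19 - 24 = 4
y3 = s (x1 - x3) - y1 mod 31 = 27 * (19 - 4) - 9 = 24

P + Q = (4, 24)


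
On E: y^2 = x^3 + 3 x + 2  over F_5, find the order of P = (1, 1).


Compute successive multiples of P until we hit O:
  1P = (1, 1)
  2P = (2, 1)
  3P = (2, 4)
  4P = (1, 4)
  5P = O

ord(P) = 5


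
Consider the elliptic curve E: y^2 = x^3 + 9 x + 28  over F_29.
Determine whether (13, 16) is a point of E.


Check whether y^2 = x^3 + 9 x + 28 (mod 29) for (x, y) = (13, 16).
LHS: y^2 = 16^2 mod 29 = 24
RHS: x^3 + 9 x + 28 = 13^3 + 9*13 + 28 mod 29 = 22
LHS != RHS

No, not on the curve


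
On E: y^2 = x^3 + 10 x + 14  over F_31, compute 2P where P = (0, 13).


Doubling: s = (3 x1^2 + a) / (2 y1)
s = (3*0^2 + 10) / (2*13) mod 31 = 29
x3 = s^2 - 2 x1 mod 31 = 29^2 - 2*0 = 4
y3 = s (x1 - x3) - y1 mod 31 = 29 * (0 - 4) - 13 = 26

2P = (4, 26)


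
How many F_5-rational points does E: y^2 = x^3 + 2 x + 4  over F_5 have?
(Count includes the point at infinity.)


For each x in F_5, count y with y^2 = x^3 + 2 x + 4 mod 5:
  x = 0: RHS = 4, y in [2, 3]  -> 2 point(s)
  x = 2: RHS = 1, y in [1, 4]  -> 2 point(s)
  x = 4: RHS = 1, y in [1, 4]  -> 2 point(s)
Affine points: 6. Add the point at infinity: total = 7.

#E(F_5) = 7


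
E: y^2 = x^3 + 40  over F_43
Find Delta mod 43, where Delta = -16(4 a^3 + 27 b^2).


4 a^3 + 27 b^2 = 4*0^3 + 27*40^2 = 0 + 43200 = 43200
Delta = -16 * (43200) = -691200
Delta mod 43 = 25

Delta = 25 (mod 43)


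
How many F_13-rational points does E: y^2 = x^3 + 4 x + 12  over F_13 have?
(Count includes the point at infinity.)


For each x in F_13, count y with y^2 = x^3 + 4 x + 12 mod 13:
  x = 0: RHS = 12, y in [5, 8]  -> 2 point(s)
  x = 1: RHS = 4, y in [2, 11]  -> 2 point(s)
  x = 3: RHS = 12, y in [5, 8]  -> 2 point(s)
  x = 4: RHS = 1, y in [1, 12]  -> 2 point(s)
  x = 5: RHS = 1, y in [1, 12]  -> 2 point(s)
  x = 8: RHS = 10, y in [6, 7]  -> 2 point(s)
  x = 9: RHS = 10, y in [6, 7]  -> 2 point(s)
  x = 10: RHS = 12, y in [5, 8]  -> 2 point(s)
  x = 11: RHS = 9, y in [3, 10]  -> 2 point(s)
Affine points: 18. Add the point at infinity: total = 19.

#E(F_13) = 19


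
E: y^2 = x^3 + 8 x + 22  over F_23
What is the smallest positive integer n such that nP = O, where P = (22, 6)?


Compute successive multiples of P until we hit O:
  1P = (22, 6)
  2P = (3, 21)
  3P = (2, 0)
  4P = (3, 2)
  5P = (22, 17)
  6P = O

ord(P) = 6


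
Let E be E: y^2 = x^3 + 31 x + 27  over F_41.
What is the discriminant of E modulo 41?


4 a^3 + 27 b^2 = 4*31^3 + 27*27^2 = 119164 + 19683 = 138847
Delta = -16 * (138847) = -2221552
Delta mod 41 = 33

Delta = 33 (mod 41)


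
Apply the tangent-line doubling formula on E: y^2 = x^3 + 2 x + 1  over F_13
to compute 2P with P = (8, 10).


Doubling: s = (3 x1^2 + a) / (2 y1)
s = (3*8^2 + 2) / (2*10) mod 13 = 11
x3 = s^2 - 2 x1 mod 13 = 11^2 - 2*8 = 1
y3 = s (x1 - x3) - y1 mod 13 = 11 * (8 - 1) - 10 = 2

2P = (1, 2)


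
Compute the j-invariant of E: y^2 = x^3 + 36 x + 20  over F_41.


Delta = -16(4 a^3 + 27 b^2) mod 41 = 20
-1728 * (4 a)^3 = -1728 * (4*36)^3 mod 41 = 30
j = 30 * 20^(-1) mod 41 = 22

j = 22 (mod 41)


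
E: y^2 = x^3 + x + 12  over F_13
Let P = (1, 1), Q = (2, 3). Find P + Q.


P != Q, so use the chord formula.
s = (y2 - y1) / (x2 - x1) = (2) / (1) mod 13 = 2
x3 = s^2 - x1 - x2 mod 13 = 2^2 - 1 - 2 = 1
y3 = s (x1 - x3) - y1 mod 13 = 2 * (1 - 1) - 1 = 12

P + Q = (1, 12)


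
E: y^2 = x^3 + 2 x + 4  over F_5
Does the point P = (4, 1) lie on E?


Check whether y^2 = x^3 + 2 x + 4 (mod 5) for (x, y) = (4, 1).
LHS: y^2 = 1^2 mod 5 = 1
RHS: x^3 + 2 x + 4 = 4^3 + 2*4 + 4 mod 5 = 1
LHS = RHS

Yes, on the curve


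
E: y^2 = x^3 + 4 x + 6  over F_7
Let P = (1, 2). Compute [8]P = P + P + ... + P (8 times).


k = 8 = 1000_2 (binary, LSB first: 0001)
Double-and-add from P = (1, 2):
  bit 0 = 0: acc unchanged = O
  bit 1 = 0: acc unchanged = O
  bit 2 = 0: acc unchanged = O
  bit 3 = 1: acc = O + (2, 1) = (2, 1)

8P = (2, 1)


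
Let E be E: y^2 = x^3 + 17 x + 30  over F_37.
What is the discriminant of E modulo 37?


4 a^3 + 27 b^2 = 4*17^3 + 27*30^2 = 19652 + 24300 = 43952
Delta = -16 * (43952) = -703232
Delta mod 37 = 27

Delta = 27 (mod 37)


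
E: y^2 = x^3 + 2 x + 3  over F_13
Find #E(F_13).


For each x in F_13, count y with y^2 = x^3 + 2 x + 3 mod 13:
  x = 0: RHS = 3, y in [4, 9]  -> 2 point(s)
  x = 3: RHS = 10, y in [6, 7]  -> 2 point(s)
  x = 4: RHS = 10, y in [6, 7]  -> 2 point(s)
  x = 6: RHS = 10, y in [6, 7]  -> 2 point(s)
  x = 7: RHS = 9, y in [3, 10]  -> 2 point(s)
  x = 9: RHS = 9, y in [3, 10]  -> 2 point(s)
  x = 10: RHS = 9, y in [3, 10]  -> 2 point(s)
  x = 11: RHS = 4, y in [2, 11]  -> 2 point(s)
  x = 12: RHS = 0, y in [0]  -> 1 point(s)
Affine points: 17. Add the point at infinity: total = 18.

#E(F_13) = 18


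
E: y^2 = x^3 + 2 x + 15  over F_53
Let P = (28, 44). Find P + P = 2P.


Doubling: s = (3 x1^2 + a) / (2 y1)
s = (3*28^2 + 2) / (2*44) mod 53 = 40
x3 = s^2 - 2 x1 mod 53 = 40^2 - 2*28 = 7
y3 = s (x1 - x3) - y1 mod 53 = 40 * (28 - 7) - 44 = 1

2P = (7, 1)


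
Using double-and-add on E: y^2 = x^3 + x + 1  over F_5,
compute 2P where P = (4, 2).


k = 2 = 10_2 (binary, LSB first: 01)
Double-and-add from P = (4, 2):
  bit 0 = 0: acc unchanged = O
  bit 1 = 1: acc = O + (3, 4) = (3, 4)

2P = (3, 4)


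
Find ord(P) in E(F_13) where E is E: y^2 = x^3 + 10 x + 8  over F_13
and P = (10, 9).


Compute successive multiples of P until we hit O:
  1P = (10, 9)
  2P = (2, 6)
  3P = (5, 1)
  4P = (12, 6)
  5P = (3, 0)
  6P = (12, 7)
  7P = (5, 12)
  8P = (2, 7)
  ... (continuing to 10P)
  10P = O

ord(P) = 10


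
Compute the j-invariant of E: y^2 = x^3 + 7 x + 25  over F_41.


Delta = -16(4 a^3 + 27 b^2) mod 41 = 9
-1728 * (4 a)^3 = -1728 * (4*7)^3 mod 41 = 21
j = 21 * 9^(-1) mod 41 = 16

j = 16 (mod 41)


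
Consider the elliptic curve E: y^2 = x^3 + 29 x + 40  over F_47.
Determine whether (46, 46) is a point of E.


Check whether y^2 = x^3 + 29 x + 40 (mod 47) for (x, y) = (46, 46).
LHS: y^2 = 46^2 mod 47 = 1
RHS: x^3 + 29 x + 40 = 46^3 + 29*46 + 40 mod 47 = 10
LHS != RHS

No, not on the curve


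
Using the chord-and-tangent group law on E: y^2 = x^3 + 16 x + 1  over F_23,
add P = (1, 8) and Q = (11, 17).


P != Q, so use the chord formula.
s = (y2 - y1) / (x2 - x1) = (9) / (10) mod 23 = 17
x3 = s^2 - x1 - x2 mod 23 = 17^2 - 1 - 11 = 1
y3 = s (x1 - x3) - y1 mod 23 = 17 * (1 - 1) - 8 = 15

P + Q = (1, 15)


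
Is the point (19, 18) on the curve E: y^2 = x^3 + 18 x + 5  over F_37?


Check whether y^2 = x^3 + 18 x + 5 (mod 37) for (x, y) = (19, 18).
LHS: y^2 = 18^2 mod 37 = 28
RHS: x^3 + 18 x + 5 = 19^3 + 18*19 + 5 mod 37 = 28
LHS = RHS

Yes, on the curve


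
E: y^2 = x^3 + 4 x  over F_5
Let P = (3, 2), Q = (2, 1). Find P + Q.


P != Q, so use the chord formula.
s = (y2 - y1) / (x2 - x1) = (4) / (4) mod 5 = 1
x3 = s^2 - x1 - x2 mod 5 = 1^2 - 3 - 2 = 1
y3 = s (x1 - x3) - y1 mod 5 = 1 * (3 - 1) - 2 = 0

P + Q = (1, 0)


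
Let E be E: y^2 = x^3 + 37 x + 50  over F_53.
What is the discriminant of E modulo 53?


4 a^3 + 27 b^2 = 4*37^3 + 27*50^2 = 202612 + 67500 = 270112
Delta = -16 * (270112) = -4321792
Delta mod 53 = 40

Delta = 40 (mod 53)


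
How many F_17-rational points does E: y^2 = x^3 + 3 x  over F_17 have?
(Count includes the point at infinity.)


For each x in F_17, count y with y^2 = x^3 + 3 x + 0 mod 17:
  x = 0: RHS = 0, y in [0]  -> 1 point(s)
  x = 1: RHS = 4, y in [2, 15]  -> 2 point(s)
  x = 3: RHS = 2, y in [6, 11]  -> 2 point(s)
  x = 4: RHS = 8, y in [5, 12]  -> 2 point(s)
  x = 5: RHS = 4, y in [2, 15]  -> 2 point(s)
  x = 6: RHS = 13, y in [8, 9]  -> 2 point(s)
  x = 8: RHS = 9, y in [3, 14]  -> 2 point(s)
  x = 9: RHS = 8, y in [5, 12]  -> 2 point(s)
  x = 11: RHS = 4, y in [2, 15]  -> 2 point(s)
  x = 12: RHS = 13, y in [8, 9]  -> 2 point(s)
  x = 13: RHS = 9, y in [3, 14]  -> 2 point(s)
  x = 14: RHS = 15, y in [7, 10]  -> 2 point(s)
  x = 16: RHS = 13, y in [8, 9]  -> 2 point(s)
Affine points: 25. Add the point at infinity: total = 26.

#E(F_17) = 26


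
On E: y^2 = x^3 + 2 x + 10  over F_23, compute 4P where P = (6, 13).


k = 4 = 100_2 (binary, LSB first: 001)
Double-and-add from P = (6, 13):
  bit 0 = 0: acc unchanged = O
  bit 1 = 0: acc unchanged = O
  bit 2 = 1: acc = O + (6, 10) = (6, 10)

4P = (6, 10)


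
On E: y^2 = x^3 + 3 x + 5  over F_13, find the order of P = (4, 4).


Compute successive multiples of P until we hit O:
  1P = (4, 4)
  2P = (4, 9)
  3P = O

ord(P) = 3


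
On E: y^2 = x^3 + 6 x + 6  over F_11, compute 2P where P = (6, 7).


Doubling: s = (3 x1^2 + a) / (2 y1)
s = (3*6^2 + 6) / (2*7) mod 11 = 5
x3 = s^2 - 2 x1 mod 11 = 5^2 - 2*6 = 2
y3 = s (x1 - x3) - y1 mod 11 = 5 * (6 - 2) - 7 = 2

2P = (2, 2)


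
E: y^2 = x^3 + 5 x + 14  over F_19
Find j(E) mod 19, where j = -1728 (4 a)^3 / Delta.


Delta = -16(4 a^3 + 27 b^2) mod 19 = 10
-1728 * (4 a)^3 = -1728 * (4*5)^3 mod 19 = 1
j = 1 * 10^(-1) mod 19 = 2

j = 2 (mod 19)


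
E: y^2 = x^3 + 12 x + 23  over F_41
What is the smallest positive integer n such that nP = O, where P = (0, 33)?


Compute successive multiples of P until we hit O:
  1P = (0, 33)
  2P = (39, 27)
  3P = (11, 16)
  4P = (29, 23)
  5P = (7, 9)
  6P = (24, 20)
  7P = (40, 16)
  8P = (3, 39)
  ... (continuing to 41P)
  41P = O

ord(P) = 41


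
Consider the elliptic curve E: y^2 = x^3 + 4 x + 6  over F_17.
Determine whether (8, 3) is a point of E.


Check whether y^2 = x^3 + 4 x + 6 (mod 17) for (x, y) = (8, 3).
LHS: y^2 = 3^2 mod 17 = 9
RHS: x^3 + 4 x + 6 = 8^3 + 4*8 + 6 mod 17 = 6
LHS != RHS

No, not on the curve


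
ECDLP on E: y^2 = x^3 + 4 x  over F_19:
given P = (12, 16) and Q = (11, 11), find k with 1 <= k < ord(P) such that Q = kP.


Enumerate multiples of P until we hit Q = (11, 11):
  1P = (12, 16)
  2P = (4, 17)
  3P = (14, 8)
  4P = (9, 10)
  5P = (2, 4)
  6P = (11, 8)
  7P = (3, 18)
  8P = (1, 9)
  9P = (13, 11)
  10P = (0, 0)
  11P = (13, 8)
  12P = (1, 10)
  13P = (3, 1)
  14P = (11, 11)
Match found at i = 14.

k = 14


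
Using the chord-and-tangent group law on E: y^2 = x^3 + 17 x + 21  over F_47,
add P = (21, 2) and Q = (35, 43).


P != Q, so use the chord formula.
s = (y2 - y1) / (x2 - x1) = (41) / (14) mod 47 = 13
x3 = s^2 - x1 - x2 mod 47 = 13^2 - 21 - 35 = 19
y3 = s (x1 - x3) - y1 mod 47 = 13 * (21 - 19) - 2 = 24

P + Q = (19, 24)


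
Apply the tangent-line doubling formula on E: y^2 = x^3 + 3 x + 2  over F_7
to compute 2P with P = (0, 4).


Doubling: s = (3 x1^2 + a) / (2 y1)
s = (3*0^2 + 3) / (2*4) mod 7 = 3
x3 = s^2 - 2 x1 mod 7 = 3^2 - 2*0 = 2
y3 = s (x1 - x3) - y1 mod 7 = 3 * (0 - 2) - 4 = 4

2P = (2, 4)


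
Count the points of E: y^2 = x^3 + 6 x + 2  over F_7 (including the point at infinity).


For each x in F_7, count y with y^2 = x^3 + 6 x + 2 mod 7:
  x = 0: RHS = 2, y in [3, 4]  -> 2 point(s)
  x = 1: RHS = 2, y in [3, 4]  -> 2 point(s)
  x = 2: RHS = 1, y in [1, 6]  -> 2 point(s)
  x = 6: RHS = 2, y in [3, 4]  -> 2 point(s)
Affine points: 8. Add the point at infinity: total = 9.

#E(F_7) = 9


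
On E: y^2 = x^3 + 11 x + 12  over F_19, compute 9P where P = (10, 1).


k = 9 = 1001_2 (binary, LSB first: 1001)
Double-and-add from P = (10, 1):
  bit 0 = 1: acc = O + (10, 1) = (10, 1)
  bit 1 = 0: acc unchanged = (10, 1)
  bit 2 = 0: acc unchanged = (10, 1)
  bit 3 = 1: acc = (10, 1) + (4, 5) = (16, 3)

9P = (16, 3)


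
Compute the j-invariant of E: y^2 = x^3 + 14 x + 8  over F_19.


Delta = -16(4 a^3 + 27 b^2) mod 19 = 17
-1728 * (4 a)^3 = -1728 * (4*14)^3 mod 19 = 18
j = 18 * 17^(-1) mod 19 = 10

j = 10 (mod 19)


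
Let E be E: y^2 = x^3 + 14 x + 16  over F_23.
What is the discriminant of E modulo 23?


4 a^3 + 27 b^2 = 4*14^3 + 27*16^2 = 10976 + 6912 = 17888
Delta = -16 * (17888) = -286208
Delta mod 23 = 4

Delta = 4 (mod 23)


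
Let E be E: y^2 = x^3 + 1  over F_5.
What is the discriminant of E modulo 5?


4 a^3 + 27 b^2 = 4*0^3 + 27*1^2 = 0 + 27 = 27
Delta = -16 * (27) = -432
Delta mod 5 = 3

Delta = 3 (mod 5)


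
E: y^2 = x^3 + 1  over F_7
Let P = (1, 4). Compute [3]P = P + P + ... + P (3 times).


k = 3 = 11_2 (binary, LSB first: 11)
Double-and-add from P = (1, 4):
  bit 0 = 1: acc = O + (1, 4) = (1, 4)
  bit 1 = 1: acc = (1, 4) + (0, 6) = (3, 0)

3P = (3, 0)


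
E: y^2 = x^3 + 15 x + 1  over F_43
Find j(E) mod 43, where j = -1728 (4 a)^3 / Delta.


Delta = -16(4 a^3 + 27 b^2) mod 43 = 30
-1728 * (4 a)^3 = -1728 * (4*15)^3 mod 43 = 41
j = 41 * 30^(-1) mod 43 = 20

j = 20 (mod 43)


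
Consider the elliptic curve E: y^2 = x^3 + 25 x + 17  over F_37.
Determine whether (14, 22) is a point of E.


Check whether y^2 = x^3 + 25 x + 17 (mod 37) for (x, y) = (14, 22).
LHS: y^2 = 22^2 mod 37 = 3
RHS: x^3 + 25 x + 17 = 14^3 + 25*14 + 17 mod 37 = 3
LHS = RHS

Yes, on the curve


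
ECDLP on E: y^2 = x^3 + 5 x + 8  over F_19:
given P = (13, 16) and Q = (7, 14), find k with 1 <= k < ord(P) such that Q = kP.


Enumerate multiples of P until we hit Q = (7, 14):
  1P = (13, 16)
  2P = (2, 8)
  3P = (5, 14)
  4P = (7, 14)
Match found at i = 4.

k = 4


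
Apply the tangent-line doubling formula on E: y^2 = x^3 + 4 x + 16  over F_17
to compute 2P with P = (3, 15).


Doubling: s = (3 x1^2 + a) / (2 y1)
s = (3*3^2 + 4) / (2*15) mod 17 = 5
x3 = s^2 - 2 x1 mod 17 = 5^2 - 2*3 = 2
y3 = s (x1 - x3) - y1 mod 17 = 5 * (3 - 2) - 15 = 7

2P = (2, 7)


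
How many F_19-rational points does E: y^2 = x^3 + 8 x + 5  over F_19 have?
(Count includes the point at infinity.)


For each x in F_19, count y with y^2 = x^3 + 8 x + 5 mod 19:
  x = 0: RHS = 5, y in [9, 10]  -> 2 point(s)
  x = 4: RHS = 6, y in [5, 14]  -> 2 point(s)
  x = 7: RHS = 5, y in [9, 10]  -> 2 point(s)
  x = 8: RHS = 11, y in [7, 12]  -> 2 point(s)
  x = 12: RHS = 5, y in [9, 10]  -> 2 point(s)
  x = 13: RHS = 7, y in [8, 11]  -> 2 point(s)
  x = 14: RHS = 11, y in [7, 12]  -> 2 point(s)
  x = 15: RHS = 4, y in [2, 17]  -> 2 point(s)
  x = 16: RHS = 11, y in [7, 12]  -> 2 point(s)
  x = 17: RHS = 0, y in [0]  -> 1 point(s)
Affine points: 19. Add the point at infinity: total = 20.

#E(F_19) = 20


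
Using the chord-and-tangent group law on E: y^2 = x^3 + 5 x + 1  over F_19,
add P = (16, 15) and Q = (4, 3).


P != Q, so use the chord formula.
s = (y2 - y1) / (x2 - x1) = (7) / (7) mod 19 = 1
x3 = s^2 - x1 - x2 mod 19 = 1^2 - 16 - 4 = 0
y3 = s (x1 - x3) - y1 mod 19 = 1 * (16 - 0) - 15 = 1

P + Q = (0, 1)


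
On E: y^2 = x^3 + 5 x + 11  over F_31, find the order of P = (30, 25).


Compute successive multiples of P until we hit O:
  1P = (30, 25)
  2P = (30, 6)
  3P = O

ord(P) = 3


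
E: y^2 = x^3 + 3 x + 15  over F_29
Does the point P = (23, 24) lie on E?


Check whether y^2 = x^3 + 3 x + 15 (mod 29) for (x, y) = (23, 24).
LHS: y^2 = 24^2 mod 29 = 25
RHS: x^3 + 3 x + 15 = 23^3 + 3*23 + 15 mod 29 = 13
LHS != RHS

No, not on the curve


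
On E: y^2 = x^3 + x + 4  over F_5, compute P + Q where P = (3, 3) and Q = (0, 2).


P != Q, so use the chord formula.
s = (y2 - y1) / (x2 - x1) = (4) / (2) mod 5 = 2
x3 = s^2 - x1 - x2 mod 5 = 2^2 - 3 - 0 = 1
y3 = s (x1 - x3) - y1 mod 5 = 2 * (3 - 1) - 3 = 1

P + Q = (1, 1)


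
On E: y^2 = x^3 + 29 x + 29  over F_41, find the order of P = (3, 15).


Compute successive multiples of P until we hit O:
  1P = (3, 15)
  2P = (25, 15)
  3P = (13, 26)
  4P = (34, 37)
  5P = (40, 9)
  6P = (31, 25)
  7P = (27, 35)
  8P = (6, 3)
  ... (continuing to 47P)
  47P = O

ord(P) = 47


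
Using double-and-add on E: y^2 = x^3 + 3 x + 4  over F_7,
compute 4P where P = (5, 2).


k = 4 = 100_2 (binary, LSB first: 001)
Double-and-add from P = (5, 2):
  bit 0 = 0: acc unchanged = O
  bit 1 = 0: acc unchanged = O
  bit 2 = 1: acc = O + (0, 5) = (0, 5)

4P = (0, 5)


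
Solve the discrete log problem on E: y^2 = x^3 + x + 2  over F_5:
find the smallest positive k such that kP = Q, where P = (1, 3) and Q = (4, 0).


Enumerate multiples of P until we hit Q = (4, 0):
  1P = (1, 3)
  2P = (4, 0)
Match found at i = 2.

k = 2


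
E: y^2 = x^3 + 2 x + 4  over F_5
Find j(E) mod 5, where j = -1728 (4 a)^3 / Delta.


Delta = -16(4 a^3 + 27 b^2) mod 5 = 1
-1728 * (4 a)^3 = -1728 * (4*2)^3 mod 5 = 4
j = 4 * 1^(-1) mod 5 = 4

j = 4 (mod 5)


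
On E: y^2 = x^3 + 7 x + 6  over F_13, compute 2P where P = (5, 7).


Doubling: s = (3 x1^2 + a) / (2 y1)
s = (3*5^2 + 7) / (2*7) mod 13 = 4
x3 = s^2 - 2 x1 mod 13 = 4^2 - 2*5 = 6
y3 = s (x1 - x3) - y1 mod 13 = 4 * (5 - 6) - 7 = 2

2P = (6, 2)


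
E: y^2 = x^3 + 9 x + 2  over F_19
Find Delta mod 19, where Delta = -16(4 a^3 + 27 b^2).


4 a^3 + 27 b^2 = 4*9^3 + 27*2^2 = 2916 + 108 = 3024
Delta = -16 * (3024) = -48384
Delta mod 19 = 9

Delta = 9 (mod 19)


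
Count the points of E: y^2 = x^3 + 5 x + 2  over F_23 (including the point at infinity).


For each x in F_23, count y with y^2 = x^3 + 5 x + 2 mod 23:
  x = 0: RHS = 2, y in [5, 18]  -> 2 point(s)
  x = 1: RHS = 8, y in [10, 13]  -> 2 point(s)
  x = 6: RHS = 18, y in [8, 15]  -> 2 point(s)
  x = 7: RHS = 12, y in [9, 14]  -> 2 point(s)
  x = 8: RHS = 2, y in [5, 18]  -> 2 point(s)
  x = 11: RHS = 8, y in [10, 13]  -> 2 point(s)
  x = 15: RHS = 2, y in [5, 18]  -> 2 point(s)
  x = 17: RHS = 9, y in [3, 20]  -> 2 point(s)
  x = 18: RHS = 13, y in [6, 17]  -> 2 point(s)
  x = 20: RHS = 6, y in [11, 12]  -> 2 point(s)
Affine points: 20. Add the point at infinity: total = 21.

#E(F_23) = 21


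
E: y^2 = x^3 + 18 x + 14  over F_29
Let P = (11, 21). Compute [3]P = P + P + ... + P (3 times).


k = 3 = 11_2 (binary, LSB first: 11)
Double-and-add from P = (11, 21):
  bit 0 = 1: acc = O + (11, 21) = (11, 21)
  bit 1 = 1: acc = (11, 21) + (27, 12) = (27, 17)

3P = (27, 17)


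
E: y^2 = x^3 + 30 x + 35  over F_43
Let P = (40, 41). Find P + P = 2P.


Doubling: s = (3 x1^2 + a) / (2 y1)
s = (3*40^2 + 30) / (2*41) mod 43 = 18
x3 = s^2 - 2 x1 mod 43 = 18^2 - 2*40 = 29
y3 = s (x1 - x3) - y1 mod 43 = 18 * (40 - 29) - 41 = 28

2P = (29, 28)


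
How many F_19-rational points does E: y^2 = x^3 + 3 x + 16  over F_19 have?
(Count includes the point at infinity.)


For each x in F_19, count y with y^2 = x^3 + 3 x + 16 mod 19:
  x = 0: RHS = 16, y in [4, 15]  -> 2 point(s)
  x = 1: RHS = 1, y in [1, 18]  -> 2 point(s)
  x = 2: RHS = 11, y in [7, 12]  -> 2 point(s)
  x = 4: RHS = 16, y in [4, 15]  -> 2 point(s)
  x = 5: RHS = 4, y in [2, 17]  -> 2 point(s)
  x = 7: RHS = 0, y in [0]  -> 1 point(s)
  x = 8: RHS = 1, y in [1, 18]  -> 2 point(s)
  x = 10: RHS = 1, y in [1, 18]  -> 2 point(s)
  x = 14: RHS = 9, y in [3, 16]  -> 2 point(s)
  x = 15: RHS = 16, y in [4, 15]  -> 2 point(s)
Affine points: 19. Add the point at infinity: total = 20.

#E(F_19) = 20


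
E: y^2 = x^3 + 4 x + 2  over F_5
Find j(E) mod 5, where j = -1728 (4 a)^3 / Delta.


Delta = -16(4 a^3 + 27 b^2) mod 5 = 1
-1728 * (4 a)^3 = -1728 * (4*4)^3 mod 5 = 2
j = 2 * 1^(-1) mod 5 = 2

j = 2 (mod 5)


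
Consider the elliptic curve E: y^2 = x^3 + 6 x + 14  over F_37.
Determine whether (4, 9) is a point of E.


Check whether y^2 = x^3 + 6 x + 14 (mod 37) for (x, y) = (4, 9).
LHS: y^2 = 9^2 mod 37 = 7
RHS: x^3 + 6 x + 14 = 4^3 + 6*4 + 14 mod 37 = 28
LHS != RHS

No, not on the curve


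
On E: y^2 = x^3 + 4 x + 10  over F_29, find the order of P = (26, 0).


Compute successive multiples of P until we hit O:
  1P = (26, 0)
  2P = O

ord(P) = 2


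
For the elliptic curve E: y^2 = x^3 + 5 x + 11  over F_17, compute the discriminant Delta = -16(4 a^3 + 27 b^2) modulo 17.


4 a^3 + 27 b^2 = 4*5^3 + 27*11^2 = 500 + 3267 = 3767
Delta = -16 * (3767) = -60272
Delta mod 17 = 10

Delta = 10 (mod 17)


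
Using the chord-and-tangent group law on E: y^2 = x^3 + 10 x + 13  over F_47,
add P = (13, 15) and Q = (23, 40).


P != Q, so use the chord formula.
s = (y2 - y1) / (x2 - x1) = (25) / (10) mod 47 = 26
x3 = s^2 - x1 - x2 mod 47 = 26^2 - 13 - 23 = 29
y3 = s (x1 - x3) - y1 mod 47 = 26 * (13 - 29) - 15 = 39

P + Q = (29, 39)


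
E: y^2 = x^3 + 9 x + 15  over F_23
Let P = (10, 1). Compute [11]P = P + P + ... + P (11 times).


k = 11 = 1011_2 (binary, LSB first: 1101)
Double-and-add from P = (10, 1):
  bit 0 = 1: acc = O + (10, 1) = (10, 1)
  bit 1 = 1: acc = (10, 1) + (5, 1) = (8, 22)
  bit 2 = 0: acc unchanged = (8, 22)
  bit 3 = 1: acc = (8, 22) + (6, 20) = (10, 22)

11P = (10, 22)


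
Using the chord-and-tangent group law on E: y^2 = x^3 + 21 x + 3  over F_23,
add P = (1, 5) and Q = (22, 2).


P != Q, so use the chord formula.
s = (y2 - y1) / (x2 - x1) = (20) / (21) mod 23 = 13
x3 = s^2 - x1 - x2 mod 23 = 13^2 - 1 - 22 = 8
y3 = s (x1 - x3) - y1 mod 23 = 13 * (1 - 8) - 5 = 19

P + Q = (8, 19)


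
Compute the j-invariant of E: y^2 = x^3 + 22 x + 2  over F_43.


Delta = -16(4 a^3 + 27 b^2) mod 43 = 27
-1728 * (4 a)^3 = -1728 * (4*22)^3 mod 43 = 22
j = 22 * 27^(-1) mod 43 = 4

j = 4 (mod 43)


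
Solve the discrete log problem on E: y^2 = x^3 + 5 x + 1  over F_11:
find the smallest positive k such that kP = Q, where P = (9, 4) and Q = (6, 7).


Enumerate multiples of P until we hit Q = (6, 7):
  1P = (9, 4)
  2P = (8, 5)
  3P = (6, 4)
  4P = (7, 7)
  5P = (0, 10)
  6P = (0, 1)
  7P = (7, 4)
  8P = (6, 7)
Match found at i = 8.

k = 8


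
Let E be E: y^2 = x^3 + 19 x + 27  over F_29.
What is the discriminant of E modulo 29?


4 a^3 + 27 b^2 = 4*19^3 + 27*27^2 = 27436 + 19683 = 47119
Delta = -16 * (47119) = -753904
Delta mod 29 = 9

Delta = 9 (mod 29)


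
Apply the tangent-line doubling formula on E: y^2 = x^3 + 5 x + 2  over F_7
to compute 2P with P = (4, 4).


Doubling: s = (3 x1^2 + a) / (2 y1)
s = (3*4^2 + 5) / (2*4) mod 7 = 4
x3 = s^2 - 2 x1 mod 7 = 4^2 - 2*4 = 1
y3 = s (x1 - x3) - y1 mod 7 = 4 * (4 - 1) - 4 = 1

2P = (1, 1)


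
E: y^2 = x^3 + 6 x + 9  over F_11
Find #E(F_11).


For each x in F_11, count y with y^2 = x^3 + 6 x + 9 mod 11:
  x = 0: RHS = 9, y in [3, 8]  -> 2 point(s)
  x = 1: RHS = 5, y in [4, 7]  -> 2 point(s)
  x = 4: RHS = 9, y in [3, 8]  -> 2 point(s)
  x = 7: RHS = 9, y in [3, 8]  -> 2 point(s)
  x = 9: RHS = 0, y in [0]  -> 1 point(s)
Affine points: 9. Add the point at infinity: total = 10.

#E(F_11) = 10


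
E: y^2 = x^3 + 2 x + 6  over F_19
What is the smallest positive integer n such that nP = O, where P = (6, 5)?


Compute successive multiples of P until we hit O:
  1P = (6, 5)
  2P = (14, 2)
  3P = (3, 1)
  4P = (16, 7)
  5P = (13, 5)
  6P = (0, 14)
  7P = (1, 16)
  8P = (10, 0)
  ... (continuing to 16P)
  16P = O

ord(P) = 16


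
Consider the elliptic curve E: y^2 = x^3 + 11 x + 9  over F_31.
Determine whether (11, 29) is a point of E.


Check whether y^2 = x^3 + 11 x + 9 (mod 31) for (x, y) = (11, 29).
LHS: y^2 = 29^2 mod 31 = 4
RHS: x^3 + 11 x + 9 = 11^3 + 11*11 + 9 mod 31 = 4
LHS = RHS

Yes, on the curve


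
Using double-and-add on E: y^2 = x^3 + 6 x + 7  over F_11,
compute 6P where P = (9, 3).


k = 6 = 110_2 (binary, LSB first: 011)
Double-and-add from P = (9, 3):
  bit 0 = 0: acc unchanged = O
  bit 1 = 1: acc = O + (2, 7) = (2, 7)
  bit 2 = 1: acc = (2, 7) + (10, 0) = (2, 4)

6P = (2, 4)


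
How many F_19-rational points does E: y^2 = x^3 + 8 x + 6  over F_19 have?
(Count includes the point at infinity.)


For each x in F_19, count y with y^2 = x^3 + 8 x + 6 mod 19:
  x = 0: RHS = 6, y in [5, 14]  -> 2 point(s)
  x = 2: RHS = 11, y in [7, 12]  -> 2 point(s)
  x = 3: RHS = 0, y in [0]  -> 1 point(s)
  x = 4: RHS = 7, y in [8, 11]  -> 2 point(s)
  x = 5: RHS = 0, y in [0]  -> 1 point(s)
  x = 6: RHS = 4, y in [2, 17]  -> 2 point(s)
  x = 7: RHS = 6, y in [5, 14]  -> 2 point(s)
  x = 9: RHS = 9, y in [3, 16]  -> 2 point(s)
  x = 11: RHS = 0, y in [0]  -> 1 point(s)
  x = 12: RHS = 6, y in [5, 14]  -> 2 point(s)
  x = 15: RHS = 5, y in [9, 10]  -> 2 point(s)
  x = 17: RHS = 1, y in [1, 18]  -> 2 point(s)
  x = 18: RHS = 16, y in [4, 15]  -> 2 point(s)
Affine points: 23. Add the point at infinity: total = 24.

#E(F_19) = 24


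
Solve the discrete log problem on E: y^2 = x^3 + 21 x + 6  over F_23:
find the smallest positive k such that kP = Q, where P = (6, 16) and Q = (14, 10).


Enumerate multiples of P until we hit Q = (14, 10):
  1P = (6, 16)
  2P = (12, 13)
  3P = (11, 21)
  4P = (7, 6)
  5P = (18, 12)
  6P = (17, 3)
  7P = (9, 21)
  8P = (21, 5)
  9P = (4, 4)
  10P = (3, 2)
  11P = (0, 12)
  12P = (20, 13)
  13P = (15, 4)
  14P = (14, 10)
Match found at i = 14.

k = 14


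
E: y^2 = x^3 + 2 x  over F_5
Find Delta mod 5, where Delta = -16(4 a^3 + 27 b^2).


4 a^3 + 27 b^2 = 4*2^3 + 27*0^2 = 32 + 0 = 32
Delta = -16 * (32) = -512
Delta mod 5 = 3

Delta = 3 (mod 5)


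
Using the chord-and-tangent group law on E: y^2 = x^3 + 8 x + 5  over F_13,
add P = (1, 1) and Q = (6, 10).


P != Q, so use the chord formula.
s = (y2 - y1) / (x2 - x1) = (9) / (5) mod 13 = 7
x3 = s^2 - x1 - x2 mod 13 = 7^2 - 1 - 6 = 3
y3 = s (x1 - x3) - y1 mod 13 = 7 * (1 - 3) - 1 = 11

P + Q = (3, 11)


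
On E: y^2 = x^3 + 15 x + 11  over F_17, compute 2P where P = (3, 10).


Doubling: s = (3 x1^2 + a) / (2 y1)
s = (3*3^2 + 15) / (2*10) mod 17 = 14
x3 = s^2 - 2 x1 mod 17 = 14^2 - 2*3 = 3
y3 = s (x1 - x3) - y1 mod 17 = 14 * (3 - 3) - 10 = 7

2P = (3, 7)


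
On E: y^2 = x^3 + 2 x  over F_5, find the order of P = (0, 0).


Compute successive multiples of P until we hit O:
  1P = (0, 0)
  2P = O

ord(P) = 2


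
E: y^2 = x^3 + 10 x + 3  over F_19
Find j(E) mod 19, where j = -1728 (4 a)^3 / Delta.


Delta = -16(4 a^3 + 27 b^2) mod 19 = 18
-1728 * (4 a)^3 = -1728 * (4*10)^3 mod 19 = 8
j = 8 * 18^(-1) mod 19 = 11

j = 11 (mod 19)


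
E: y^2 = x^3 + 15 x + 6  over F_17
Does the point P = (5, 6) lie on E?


Check whether y^2 = x^3 + 15 x + 6 (mod 17) for (x, y) = (5, 6).
LHS: y^2 = 6^2 mod 17 = 2
RHS: x^3 + 15 x + 6 = 5^3 + 15*5 + 6 mod 17 = 2
LHS = RHS

Yes, on the curve


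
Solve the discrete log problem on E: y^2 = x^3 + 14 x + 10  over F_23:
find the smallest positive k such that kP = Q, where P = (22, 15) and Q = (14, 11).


Enumerate multiples of P until we hit Q = (14, 11):
  1P = (22, 15)
  2P = (14, 11)
Match found at i = 2.

k = 2


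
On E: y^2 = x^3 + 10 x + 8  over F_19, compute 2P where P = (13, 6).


Doubling: s = (3 x1^2 + a) / (2 y1)
s = (3*13^2 + 10) / (2*6) mod 19 = 13
x3 = s^2 - 2 x1 mod 19 = 13^2 - 2*13 = 10
y3 = s (x1 - x3) - y1 mod 19 = 13 * (13 - 10) - 6 = 14

2P = (10, 14)


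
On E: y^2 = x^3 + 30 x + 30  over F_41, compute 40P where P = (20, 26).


k = 40 = 101000_2 (binary, LSB first: 000101)
Double-and-add from P = (20, 26):
  bit 0 = 0: acc unchanged = O
  bit 1 = 0: acc unchanged = O
  bit 2 = 0: acc unchanged = O
  bit 3 = 1: acc = O + (26, 31) = (26, 31)
  bit 4 = 0: acc unchanged = (26, 31)
  bit 5 = 1: acc = (26, 31) + (27, 33) = (33, 37)

40P = (33, 37)


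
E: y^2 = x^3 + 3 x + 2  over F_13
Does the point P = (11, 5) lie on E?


Check whether y^2 = x^3 + 3 x + 2 (mod 13) for (x, y) = (11, 5).
LHS: y^2 = 5^2 mod 13 = 12
RHS: x^3 + 3 x + 2 = 11^3 + 3*11 + 2 mod 13 = 1
LHS != RHS

No, not on the curve


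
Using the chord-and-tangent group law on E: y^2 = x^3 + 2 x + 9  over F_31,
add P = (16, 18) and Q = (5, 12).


P != Q, so use the chord formula.
s = (y2 - y1) / (x2 - x1) = (25) / (20) mod 31 = 9
x3 = s^2 - x1 - x2 mod 31 = 9^2 - 16 - 5 = 29
y3 = s (x1 - x3) - y1 mod 31 = 9 * (16 - 29) - 18 = 20

P + Q = (29, 20)


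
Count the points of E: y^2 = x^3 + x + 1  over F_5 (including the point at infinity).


For each x in F_5, count y with y^2 = x^3 + 1 x + 1 mod 5:
  x = 0: RHS = 1, y in [1, 4]  -> 2 point(s)
  x = 2: RHS = 1, y in [1, 4]  -> 2 point(s)
  x = 3: RHS = 1, y in [1, 4]  -> 2 point(s)
  x = 4: RHS = 4, y in [2, 3]  -> 2 point(s)
Affine points: 8. Add the point at infinity: total = 9.

#E(F_5) = 9


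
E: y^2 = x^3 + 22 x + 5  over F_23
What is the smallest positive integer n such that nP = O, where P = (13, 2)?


Compute successive multiples of P until we hit O:
  1P = (13, 2)
  2P = (20, 21)
  3P = (3, 12)
  4P = (8, 16)
  5P = (8, 7)
  6P = (3, 11)
  7P = (20, 2)
  8P = (13, 21)
  ... (continuing to 9P)
  9P = O

ord(P) = 9


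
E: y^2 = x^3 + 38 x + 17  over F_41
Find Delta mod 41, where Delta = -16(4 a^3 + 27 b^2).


4 a^3 + 27 b^2 = 4*38^3 + 27*17^2 = 219488 + 7803 = 227291
Delta = -16 * (227291) = -3636656
Delta mod 41 = 3

Delta = 3 (mod 41)


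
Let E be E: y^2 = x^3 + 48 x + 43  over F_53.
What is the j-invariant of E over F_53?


Delta = -16(4 a^3 + 27 b^2) mod 53 = 45
-1728 * (4 a)^3 = -1728 * (4*48)^3 mod 53 = 10
j = 10 * 45^(-1) mod 53 = 12

j = 12 (mod 53)


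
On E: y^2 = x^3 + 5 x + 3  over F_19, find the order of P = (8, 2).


Compute successive multiples of P until we hit O:
  1P = (8, 2)
  2P = (12, 10)
  3P = (3, 8)
  4P = (14, 9)
  5P = (1, 3)
  6P = (17, 2)
  7P = (13, 17)
  8P = (7, 1)
  ... (continuing to 25P)
  25P = O

ord(P) = 25


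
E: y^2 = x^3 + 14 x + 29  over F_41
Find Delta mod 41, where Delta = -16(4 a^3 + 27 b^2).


4 a^3 + 27 b^2 = 4*14^3 + 27*29^2 = 10976 + 22707 = 33683
Delta = -16 * (33683) = -538928
Delta mod 41 = 17

Delta = 17 (mod 41)


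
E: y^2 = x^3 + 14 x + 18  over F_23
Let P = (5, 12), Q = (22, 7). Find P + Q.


P != Q, so use the chord formula.
s = (y2 - y1) / (x2 - x1) = (18) / (17) mod 23 = 20
x3 = s^2 - x1 - x2 mod 23 = 20^2 - 5 - 22 = 5
y3 = s (x1 - x3) - y1 mod 23 = 20 * (5 - 5) - 12 = 11

P + Q = (5, 11)


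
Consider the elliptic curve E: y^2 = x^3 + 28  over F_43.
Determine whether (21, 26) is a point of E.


Check whether y^2 = x^3 + 0 x + 28 (mod 43) for (x, y) = (21, 26).
LHS: y^2 = 26^2 mod 43 = 31
RHS: x^3 + 0 x + 28 = 21^3 + 0*21 + 28 mod 43 = 1
LHS != RHS

No, not on the curve


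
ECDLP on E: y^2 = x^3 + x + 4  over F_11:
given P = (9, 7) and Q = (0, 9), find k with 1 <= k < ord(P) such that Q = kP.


Enumerate multiples of P until we hit Q = (0, 9):
  1P = (9, 7)
  2P = (2, 5)
  3P = (3, 1)
  4P = (0, 2)
  5P = (0, 9)
Match found at i = 5.

k = 5


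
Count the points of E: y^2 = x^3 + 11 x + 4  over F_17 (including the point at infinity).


For each x in F_17, count y with y^2 = x^3 + 11 x + 4 mod 17:
  x = 0: RHS = 4, y in [2, 15]  -> 2 point(s)
  x = 1: RHS = 16, y in [4, 13]  -> 2 point(s)
  x = 2: RHS = 0, y in [0]  -> 1 point(s)
  x = 3: RHS = 13, y in [8, 9]  -> 2 point(s)
  x = 7: RHS = 16, y in [4, 13]  -> 2 point(s)
  x = 8: RHS = 9, y in [3, 14]  -> 2 point(s)
  x = 9: RHS = 16, y in [4, 13]  -> 2 point(s)
  x = 10: RHS = 9, y in [3, 14]  -> 2 point(s)
  x = 13: RHS = 15, y in [7, 10]  -> 2 point(s)
  x = 15: RHS = 8, y in [5, 12]  -> 2 point(s)
  x = 16: RHS = 9, y in [3, 14]  -> 2 point(s)
Affine points: 21. Add the point at infinity: total = 22.

#E(F_17) = 22
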